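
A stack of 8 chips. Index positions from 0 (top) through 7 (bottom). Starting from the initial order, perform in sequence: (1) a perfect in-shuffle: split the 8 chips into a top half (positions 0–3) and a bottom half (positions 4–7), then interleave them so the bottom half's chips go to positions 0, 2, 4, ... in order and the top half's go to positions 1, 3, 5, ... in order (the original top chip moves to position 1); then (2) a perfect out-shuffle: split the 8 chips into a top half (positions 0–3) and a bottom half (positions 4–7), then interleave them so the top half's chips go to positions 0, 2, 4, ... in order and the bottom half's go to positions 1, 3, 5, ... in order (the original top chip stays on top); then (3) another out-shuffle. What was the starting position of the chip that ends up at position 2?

6

Undo the operations in reverse order, starting from position 2:
  undo op 3 (out-shuffle, from top half): 2 ← 1
  undo op 2 (out-shuffle, from bottom half): 1 ← 4
  undo op 1 (in-shuffle, from bottom half): 4 ← 6
So the chip at position 2 came from original position 6.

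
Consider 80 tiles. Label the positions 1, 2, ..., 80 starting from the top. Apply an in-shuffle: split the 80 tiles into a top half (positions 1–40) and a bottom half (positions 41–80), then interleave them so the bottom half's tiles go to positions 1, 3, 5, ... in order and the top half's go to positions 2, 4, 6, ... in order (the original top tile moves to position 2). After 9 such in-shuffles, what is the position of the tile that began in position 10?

Track the tile's position through each in-shuffle:
10 → 20 → 40 → 80 → 79 → 77 → 73 → 65 → 49 → 17

17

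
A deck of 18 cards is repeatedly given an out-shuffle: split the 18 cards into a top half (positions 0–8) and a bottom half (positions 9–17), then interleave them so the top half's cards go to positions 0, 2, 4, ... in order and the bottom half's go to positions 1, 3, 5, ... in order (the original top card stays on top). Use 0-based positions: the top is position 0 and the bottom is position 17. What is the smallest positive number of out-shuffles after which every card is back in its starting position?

The out-shuffle permutes the 18 positions with cycle lengths [1, 1, 8, 8].
Every card is home exactly when every cycle has completed a whole number of laps, i.e. after lcm(1, 8) = 8 out-shuffles.

8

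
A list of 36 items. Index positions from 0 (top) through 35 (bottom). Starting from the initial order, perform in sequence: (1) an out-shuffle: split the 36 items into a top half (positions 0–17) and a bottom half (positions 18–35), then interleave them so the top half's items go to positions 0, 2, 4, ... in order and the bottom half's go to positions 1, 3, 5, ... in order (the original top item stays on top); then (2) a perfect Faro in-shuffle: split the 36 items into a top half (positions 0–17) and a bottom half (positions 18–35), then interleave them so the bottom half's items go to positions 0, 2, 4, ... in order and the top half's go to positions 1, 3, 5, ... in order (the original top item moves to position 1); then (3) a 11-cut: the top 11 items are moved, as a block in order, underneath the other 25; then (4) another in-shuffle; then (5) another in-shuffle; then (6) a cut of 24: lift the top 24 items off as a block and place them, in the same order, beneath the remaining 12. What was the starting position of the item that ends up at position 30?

15

Undo the operations in reverse order, starting from position 30:
  undo op 6 (cut 24): 30 ← 18
  undo op 5 (in-shuffle, from bottom half): 18 ← 27
  undo op 4 (in-shuffle, from top half): 27 ← 13
  undo op 3 (cut 11): 13 ← 24
  undo op 2 (in-shuffle, from bottom half): 24 ← 30
  undo op 1 (out-shuffle, from top half): 30 ← 15
So the item at position 30 came from original position 15.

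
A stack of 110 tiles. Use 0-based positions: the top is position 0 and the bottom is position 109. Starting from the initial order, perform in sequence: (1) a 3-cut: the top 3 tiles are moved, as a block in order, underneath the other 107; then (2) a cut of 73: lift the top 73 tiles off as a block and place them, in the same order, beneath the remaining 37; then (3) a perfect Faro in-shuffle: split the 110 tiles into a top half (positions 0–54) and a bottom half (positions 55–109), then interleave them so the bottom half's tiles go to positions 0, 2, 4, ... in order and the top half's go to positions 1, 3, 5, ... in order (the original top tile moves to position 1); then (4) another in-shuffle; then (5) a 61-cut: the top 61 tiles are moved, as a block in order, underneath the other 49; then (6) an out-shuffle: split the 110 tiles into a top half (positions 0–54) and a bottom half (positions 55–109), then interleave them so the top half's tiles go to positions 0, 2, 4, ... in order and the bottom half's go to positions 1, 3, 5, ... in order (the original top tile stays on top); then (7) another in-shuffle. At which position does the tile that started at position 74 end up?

Track the tile from position 74 forward through each operation:
  after op 1 (cut 3): 74 → 71
  after op 2 (cut 73): 71 → 108
  after op 3 (in-shuffle): 108 → 106
  after op 4 (in-shuffle): 106 → 102
  after op 5 (cut 61): 102 → 41
  after op 6 (out-shuffle): 41 → 82
  after op 7 (in-shuffle): 82 → 54

54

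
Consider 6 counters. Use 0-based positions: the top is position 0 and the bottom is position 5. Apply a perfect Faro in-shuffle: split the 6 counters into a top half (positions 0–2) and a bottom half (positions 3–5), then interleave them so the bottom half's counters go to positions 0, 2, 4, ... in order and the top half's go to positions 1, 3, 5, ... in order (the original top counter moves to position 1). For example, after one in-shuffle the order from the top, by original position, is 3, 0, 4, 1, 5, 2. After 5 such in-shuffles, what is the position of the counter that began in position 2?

4

Track the counter's position through each in-shuffle:
2 → 5 → 4 → 2 → 5 → 4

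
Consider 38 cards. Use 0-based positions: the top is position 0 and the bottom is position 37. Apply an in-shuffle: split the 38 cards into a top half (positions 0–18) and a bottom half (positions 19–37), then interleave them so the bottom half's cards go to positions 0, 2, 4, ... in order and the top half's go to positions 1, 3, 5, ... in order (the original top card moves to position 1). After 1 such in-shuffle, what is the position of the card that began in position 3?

Track the card's position through each in-shuffle:
3 → 7

7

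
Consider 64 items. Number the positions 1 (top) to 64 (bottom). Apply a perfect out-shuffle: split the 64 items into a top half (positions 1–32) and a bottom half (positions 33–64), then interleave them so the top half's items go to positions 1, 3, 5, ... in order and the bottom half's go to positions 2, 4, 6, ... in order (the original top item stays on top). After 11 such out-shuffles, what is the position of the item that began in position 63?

Track the item's position through each out-shuffle:
63 → 62 → 60 → 56 → 48 → 32 → 63 → 62 → 60 → 56 → 48 → 32

32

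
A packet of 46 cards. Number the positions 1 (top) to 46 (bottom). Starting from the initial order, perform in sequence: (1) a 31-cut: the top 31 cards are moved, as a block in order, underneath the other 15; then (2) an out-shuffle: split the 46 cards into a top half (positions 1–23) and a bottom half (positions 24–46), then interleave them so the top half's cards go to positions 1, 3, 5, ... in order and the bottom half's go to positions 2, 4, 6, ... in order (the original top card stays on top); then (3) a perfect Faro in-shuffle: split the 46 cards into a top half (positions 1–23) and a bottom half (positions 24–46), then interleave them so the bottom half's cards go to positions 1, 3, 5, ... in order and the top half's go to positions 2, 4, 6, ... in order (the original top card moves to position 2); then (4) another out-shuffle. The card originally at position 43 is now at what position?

46

Track the card from position 43 forward through each operation:
  after op 1 (cut 31): 43 → 12
  after op 2 (out-shuffle): 12 → 23
  after op 3 (in-shuffle): 23 → 46
  after op 4 (out-shuffle): 46 → 46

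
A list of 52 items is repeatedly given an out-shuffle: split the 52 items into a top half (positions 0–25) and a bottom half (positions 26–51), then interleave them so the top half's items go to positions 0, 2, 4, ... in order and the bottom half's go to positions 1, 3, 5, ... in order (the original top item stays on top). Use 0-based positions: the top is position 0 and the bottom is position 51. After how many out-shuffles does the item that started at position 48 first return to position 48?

Follow position 48 under repeated out-shuffles:
48 → 45 → 39 → 27 → 3 → 6 → 12 → 24 → 48
It first returns after 8 out-shuffles.

8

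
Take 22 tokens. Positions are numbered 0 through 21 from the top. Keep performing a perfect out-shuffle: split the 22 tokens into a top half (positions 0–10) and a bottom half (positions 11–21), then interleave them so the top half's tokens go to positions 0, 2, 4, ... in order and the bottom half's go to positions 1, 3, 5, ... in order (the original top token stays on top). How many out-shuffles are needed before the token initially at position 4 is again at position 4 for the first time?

Follow position 4 under repeated out-shuffles:
4 → 8 → 16 → 11 → 1 → 2 → 4
It first returns after 6 out-shuffles.

6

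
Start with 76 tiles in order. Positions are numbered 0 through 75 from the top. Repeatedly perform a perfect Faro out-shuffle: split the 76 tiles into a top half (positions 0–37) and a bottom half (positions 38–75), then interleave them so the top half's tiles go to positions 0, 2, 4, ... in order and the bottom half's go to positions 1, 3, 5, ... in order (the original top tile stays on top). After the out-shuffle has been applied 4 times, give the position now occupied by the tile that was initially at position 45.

Track the tile's position through each out-shuffle:
45 → 15 → 30 → 60 → 45

45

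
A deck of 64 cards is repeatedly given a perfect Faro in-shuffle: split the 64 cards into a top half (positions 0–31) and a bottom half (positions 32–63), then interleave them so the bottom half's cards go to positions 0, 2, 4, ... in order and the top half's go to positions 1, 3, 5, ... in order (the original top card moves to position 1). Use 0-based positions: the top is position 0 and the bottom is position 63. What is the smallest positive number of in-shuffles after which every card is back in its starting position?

12

The in-shuffle permutes the 64 positions with cycle lengths [4, 12, 12, 12, 12, 12].
Every card is home exactly when every cycle has completed a whole number of laps, i.e. after lcm(4, 12) = 12 in-shuffles.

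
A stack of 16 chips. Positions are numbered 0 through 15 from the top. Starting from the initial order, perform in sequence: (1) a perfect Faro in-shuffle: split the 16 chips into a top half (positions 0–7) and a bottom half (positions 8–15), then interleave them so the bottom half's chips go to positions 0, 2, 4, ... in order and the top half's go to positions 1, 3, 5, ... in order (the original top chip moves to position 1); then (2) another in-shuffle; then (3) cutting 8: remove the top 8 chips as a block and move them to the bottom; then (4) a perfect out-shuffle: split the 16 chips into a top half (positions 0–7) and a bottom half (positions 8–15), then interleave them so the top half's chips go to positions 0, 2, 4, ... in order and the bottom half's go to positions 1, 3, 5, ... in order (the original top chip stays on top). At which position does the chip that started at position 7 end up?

12

Track the chip from position 7 forward through each operation:
  after op 1 (in-shuffle): 7 → 15
  after op 2 (in-shuffle): 15 → 14
  after op 3 (cut 8): 14 → 6
  after op 4 (out-shuffle): 6 → 12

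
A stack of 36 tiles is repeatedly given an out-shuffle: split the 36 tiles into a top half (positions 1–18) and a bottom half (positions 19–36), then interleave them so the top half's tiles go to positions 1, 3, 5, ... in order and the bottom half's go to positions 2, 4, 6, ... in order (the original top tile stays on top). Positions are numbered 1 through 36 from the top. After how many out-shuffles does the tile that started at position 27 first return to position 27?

12

Follow position 27 under repeated out-shuffles:
27 → 18 → 35 → 34 → 32 → 28 → 20 → 4 → 7 → 13 → 25 → 14 → 27
It first returns after 12 out-shuffles.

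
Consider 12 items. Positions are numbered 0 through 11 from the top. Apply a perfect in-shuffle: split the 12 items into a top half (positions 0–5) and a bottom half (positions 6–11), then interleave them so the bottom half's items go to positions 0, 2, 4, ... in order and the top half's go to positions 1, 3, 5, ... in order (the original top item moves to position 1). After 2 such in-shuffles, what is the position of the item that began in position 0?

Track the item's position through each in-shuffle:
0 → 1 → 3

3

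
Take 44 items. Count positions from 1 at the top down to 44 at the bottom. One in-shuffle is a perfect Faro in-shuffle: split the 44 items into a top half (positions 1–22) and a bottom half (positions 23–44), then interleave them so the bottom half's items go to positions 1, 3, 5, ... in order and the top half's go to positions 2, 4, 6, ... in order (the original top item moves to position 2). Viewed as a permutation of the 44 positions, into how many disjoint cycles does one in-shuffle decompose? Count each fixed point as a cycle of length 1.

7

Trace each unvisited position around until it returns:
(1 2 4 8 16 32 ... len 12) (3 6 12 24) (5 10 20 40 35 25) (7 14 28 11 22 44 ... len 12) (9 18 36 27) (15 30) (21 42 39 33)
7 cycles in total.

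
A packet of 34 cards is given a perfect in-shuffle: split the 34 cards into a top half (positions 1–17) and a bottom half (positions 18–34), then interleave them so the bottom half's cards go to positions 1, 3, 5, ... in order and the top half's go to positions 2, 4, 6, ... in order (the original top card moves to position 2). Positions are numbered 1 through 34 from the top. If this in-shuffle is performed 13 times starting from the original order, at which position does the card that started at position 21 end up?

7

Track position through each in-shuffle: 21 → 7 → 14 → 28 → 21 → ... (continuing for 13 shuffles total) → 7.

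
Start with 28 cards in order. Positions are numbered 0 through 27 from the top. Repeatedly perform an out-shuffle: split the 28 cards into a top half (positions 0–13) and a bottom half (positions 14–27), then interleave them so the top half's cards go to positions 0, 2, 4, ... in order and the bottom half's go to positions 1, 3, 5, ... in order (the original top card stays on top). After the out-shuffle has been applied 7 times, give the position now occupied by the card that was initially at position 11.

4

Track the card's position through each out-shuffle:
11 → 22 → 17 → 7 → 14 → 1 → 2 → 4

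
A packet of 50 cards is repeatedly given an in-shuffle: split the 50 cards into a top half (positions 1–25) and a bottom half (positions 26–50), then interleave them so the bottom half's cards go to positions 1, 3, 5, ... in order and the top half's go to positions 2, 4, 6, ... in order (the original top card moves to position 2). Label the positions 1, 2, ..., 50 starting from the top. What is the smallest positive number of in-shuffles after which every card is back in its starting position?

The in-shuffle permutes the 50 positions with cycle lengths [2, 8, 8, 8, 8, 8, 8].
Every card is home exactly when every cycle has completed a whole number of laps, i.e. after lcm(2, 8) = 8 in-shuffles.

8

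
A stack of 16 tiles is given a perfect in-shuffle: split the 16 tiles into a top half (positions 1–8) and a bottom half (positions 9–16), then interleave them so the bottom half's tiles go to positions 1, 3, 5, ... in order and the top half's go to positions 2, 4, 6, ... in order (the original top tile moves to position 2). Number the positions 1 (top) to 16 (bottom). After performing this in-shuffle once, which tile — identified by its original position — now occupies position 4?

Work backwards from position 4, undoing one in-shuffle at a time:
4 ← 2
So the tile now at position 4 started at position 2.

2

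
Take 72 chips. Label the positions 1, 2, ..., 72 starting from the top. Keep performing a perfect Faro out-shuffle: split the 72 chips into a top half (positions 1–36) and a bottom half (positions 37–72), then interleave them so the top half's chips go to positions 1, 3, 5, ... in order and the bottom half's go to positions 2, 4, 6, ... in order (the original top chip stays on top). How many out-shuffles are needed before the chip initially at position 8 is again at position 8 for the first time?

Follow position 8 under repeated out-shuffles:
8 → 15 → 29 → 57 → 42 → 12 → 23 → 45 → ... → 8 (length 35)
It first returns after 35 out-shuffles.

35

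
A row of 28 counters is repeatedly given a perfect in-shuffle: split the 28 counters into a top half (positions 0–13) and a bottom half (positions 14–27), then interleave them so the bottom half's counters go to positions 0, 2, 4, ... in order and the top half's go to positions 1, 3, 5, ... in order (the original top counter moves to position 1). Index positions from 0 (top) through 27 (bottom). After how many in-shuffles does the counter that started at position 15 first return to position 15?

Follow position 15 under repeated in-shuffles:
15 → 2 → 5 → 11 → 23 → 18 → 8 → 17 → ... → 15 (length 28)
It first returns after 28 in-shuffles.

28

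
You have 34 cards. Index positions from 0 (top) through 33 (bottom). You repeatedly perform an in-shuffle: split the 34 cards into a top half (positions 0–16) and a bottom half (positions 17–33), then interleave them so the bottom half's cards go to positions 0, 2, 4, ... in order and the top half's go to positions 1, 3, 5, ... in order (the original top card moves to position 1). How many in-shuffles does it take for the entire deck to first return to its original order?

12

The in-shuffle permutes the 34 positions with cycle lengths [3, 3, 4, 12, 12].
Every card is home exactly when every cycle has completed a whole number of laps, i.e. after lcm(3, 4, 12) = 12 in-shuffles.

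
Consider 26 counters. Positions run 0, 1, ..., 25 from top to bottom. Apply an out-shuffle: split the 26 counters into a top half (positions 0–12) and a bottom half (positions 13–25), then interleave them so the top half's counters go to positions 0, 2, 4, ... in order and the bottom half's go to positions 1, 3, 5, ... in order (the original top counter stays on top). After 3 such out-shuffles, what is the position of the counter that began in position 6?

Track the counter's position through each out-shuffle:
6 → 12 → 24 → 23

23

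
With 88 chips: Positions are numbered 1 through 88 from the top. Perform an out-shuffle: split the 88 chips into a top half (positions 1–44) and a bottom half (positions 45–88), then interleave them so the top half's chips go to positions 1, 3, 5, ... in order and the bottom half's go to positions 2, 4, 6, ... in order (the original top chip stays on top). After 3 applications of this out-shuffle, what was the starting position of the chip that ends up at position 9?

Work backwards from position 9, undoing one out-shuffle at a time:
9 ← 5 ← 3 ← 2
So the chip now at position 9 started at position 2.

2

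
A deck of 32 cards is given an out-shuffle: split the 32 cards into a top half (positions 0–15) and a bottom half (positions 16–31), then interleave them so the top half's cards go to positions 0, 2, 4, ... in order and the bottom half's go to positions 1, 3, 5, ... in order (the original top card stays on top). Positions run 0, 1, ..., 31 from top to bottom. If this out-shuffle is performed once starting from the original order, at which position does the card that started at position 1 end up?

2

Track the card's position through each out-shuffle:
1 → 2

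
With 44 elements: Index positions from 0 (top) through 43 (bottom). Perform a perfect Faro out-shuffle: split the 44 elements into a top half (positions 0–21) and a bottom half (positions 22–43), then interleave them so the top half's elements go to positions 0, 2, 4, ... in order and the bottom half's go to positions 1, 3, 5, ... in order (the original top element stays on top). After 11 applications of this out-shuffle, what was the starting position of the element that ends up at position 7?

13

Work backwards from position 7, undoing one out-shuffle at a time:
7 ← 25 ← 34 ← 17 ← 30 ← 15 ← 29 ← 36 ← 18 ← 9 ← 26 ← 13
So the element now at position 7 started at position 13.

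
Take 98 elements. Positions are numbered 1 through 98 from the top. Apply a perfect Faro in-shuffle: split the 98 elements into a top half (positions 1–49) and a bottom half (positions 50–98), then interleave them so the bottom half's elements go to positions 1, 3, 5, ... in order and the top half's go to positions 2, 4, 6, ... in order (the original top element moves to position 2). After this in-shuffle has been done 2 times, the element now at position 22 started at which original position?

Work backwards from position 22, undoing one in-shuffle at a time:
22 ← 11 ← 55
So the element now at position 22 started at position 55.

55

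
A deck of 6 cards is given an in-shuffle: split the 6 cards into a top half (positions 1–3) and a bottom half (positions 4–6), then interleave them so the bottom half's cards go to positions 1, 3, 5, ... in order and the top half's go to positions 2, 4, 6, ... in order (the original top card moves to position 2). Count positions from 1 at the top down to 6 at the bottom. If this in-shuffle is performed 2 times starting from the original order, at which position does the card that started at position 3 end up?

5

Track the card's position through each in-shuffle:
3 → 6 → 5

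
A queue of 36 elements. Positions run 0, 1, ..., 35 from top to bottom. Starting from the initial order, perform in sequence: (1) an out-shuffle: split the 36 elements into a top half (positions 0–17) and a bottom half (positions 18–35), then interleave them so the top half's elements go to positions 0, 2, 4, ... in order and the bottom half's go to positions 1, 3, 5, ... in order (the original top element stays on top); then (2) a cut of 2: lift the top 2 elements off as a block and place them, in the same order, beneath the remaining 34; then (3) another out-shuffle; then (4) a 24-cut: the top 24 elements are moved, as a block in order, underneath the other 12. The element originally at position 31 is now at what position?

27

Track the element from position 31 forward through each operation:
  after op 1 (out-shuffle): 31 → 27
  after op 2 (cut 2): 27 → 25
  after op 3 (out-shuffle): 25 → 15
  after op 4 (cut 24): 15 → 27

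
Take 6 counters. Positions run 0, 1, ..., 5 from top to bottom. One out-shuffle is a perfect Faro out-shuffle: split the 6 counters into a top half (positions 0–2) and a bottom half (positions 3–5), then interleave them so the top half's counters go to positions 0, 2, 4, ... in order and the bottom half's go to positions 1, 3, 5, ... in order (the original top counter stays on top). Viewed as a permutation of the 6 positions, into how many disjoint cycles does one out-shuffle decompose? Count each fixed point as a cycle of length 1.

3

Trace each unvisited position around until it returns:
(0) (1 2 4 3) (5)
3 cycles in total.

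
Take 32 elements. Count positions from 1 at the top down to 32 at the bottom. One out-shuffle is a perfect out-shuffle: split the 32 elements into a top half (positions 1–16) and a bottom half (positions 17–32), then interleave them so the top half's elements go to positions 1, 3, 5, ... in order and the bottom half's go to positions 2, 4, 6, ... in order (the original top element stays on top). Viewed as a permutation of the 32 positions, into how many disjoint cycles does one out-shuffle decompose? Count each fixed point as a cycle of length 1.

8

Trace each unvisited position around until it returns:
(1) (2 3 5 9 17) (4 7 13 25 18) (6 11 21 10 19) (8 15 29 26 20) (12 23 14 27 22) (16 31 30 28 24) (32)
8 cycles in total.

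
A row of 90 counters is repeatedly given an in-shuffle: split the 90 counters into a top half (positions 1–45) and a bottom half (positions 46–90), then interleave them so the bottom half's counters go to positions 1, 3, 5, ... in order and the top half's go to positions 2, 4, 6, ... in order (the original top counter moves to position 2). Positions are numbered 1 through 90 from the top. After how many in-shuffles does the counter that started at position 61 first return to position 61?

Follow position 61 under repeated in-shuffles:
61 → 31 → 62 → 33 → 66 → 41 → 82 → 73 → 55 → 19 → 38 → 76 → 61
It first returns after 12 in-shuffles.

12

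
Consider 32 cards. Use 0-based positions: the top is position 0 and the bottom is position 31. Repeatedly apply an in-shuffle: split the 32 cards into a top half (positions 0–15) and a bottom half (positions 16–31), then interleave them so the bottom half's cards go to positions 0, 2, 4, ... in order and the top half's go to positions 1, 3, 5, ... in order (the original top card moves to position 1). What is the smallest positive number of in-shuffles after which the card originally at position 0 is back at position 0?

Follow position 0 under repeated in-shuffles:
0 → 1 → 3 → 7 → 15 → 31 → 30 → 28 → 24 → 16 → 0
It first returns after 10 in-shuffles.

10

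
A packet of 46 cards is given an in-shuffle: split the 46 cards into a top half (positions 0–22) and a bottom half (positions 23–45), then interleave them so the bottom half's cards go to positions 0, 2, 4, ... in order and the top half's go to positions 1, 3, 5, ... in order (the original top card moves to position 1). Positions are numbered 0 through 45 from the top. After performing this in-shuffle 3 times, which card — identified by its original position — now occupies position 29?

Work backwards from position 29, undoing one in-shuffle at a time:
29 ← 14 ← 30 ← 38
So the card now at position 29 started at position 38.

38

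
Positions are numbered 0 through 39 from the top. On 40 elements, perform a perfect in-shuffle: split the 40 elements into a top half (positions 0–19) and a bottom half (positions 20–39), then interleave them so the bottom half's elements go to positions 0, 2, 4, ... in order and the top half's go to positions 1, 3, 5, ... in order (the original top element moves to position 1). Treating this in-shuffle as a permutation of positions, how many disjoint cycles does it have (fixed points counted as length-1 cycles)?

2

Trace each unvisited position around until it returns:
(0 1 3 7 15 31 ... len 20) (2 5 11 23 6 13 ... len 20)
2 cycles in total.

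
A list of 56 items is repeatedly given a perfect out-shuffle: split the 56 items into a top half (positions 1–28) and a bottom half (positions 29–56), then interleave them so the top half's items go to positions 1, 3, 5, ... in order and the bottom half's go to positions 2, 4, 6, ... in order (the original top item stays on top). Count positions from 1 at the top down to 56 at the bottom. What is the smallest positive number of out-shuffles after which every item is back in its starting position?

20

The out-shuffle permutes the 56 positions with cycle lengths [1, 1, 4, 10, 20, 20].
Every item is home exactly when every cycle has completed a whole number of laps, i.e. after lcm(1, 4, 10, 20) = 20 out-shuffles.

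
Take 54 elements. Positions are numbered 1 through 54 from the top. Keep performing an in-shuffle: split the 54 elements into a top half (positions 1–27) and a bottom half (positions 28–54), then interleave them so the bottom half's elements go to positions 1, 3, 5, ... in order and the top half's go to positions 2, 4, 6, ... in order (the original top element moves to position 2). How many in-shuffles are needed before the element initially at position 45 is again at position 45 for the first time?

10

Follow position 45 under repeated in-shuffles:
45 → 35 → 15 → 30 → 5 → 10 → 20 → 40 → 25 → 50 → 45
It first returns after 10 in-shuffles.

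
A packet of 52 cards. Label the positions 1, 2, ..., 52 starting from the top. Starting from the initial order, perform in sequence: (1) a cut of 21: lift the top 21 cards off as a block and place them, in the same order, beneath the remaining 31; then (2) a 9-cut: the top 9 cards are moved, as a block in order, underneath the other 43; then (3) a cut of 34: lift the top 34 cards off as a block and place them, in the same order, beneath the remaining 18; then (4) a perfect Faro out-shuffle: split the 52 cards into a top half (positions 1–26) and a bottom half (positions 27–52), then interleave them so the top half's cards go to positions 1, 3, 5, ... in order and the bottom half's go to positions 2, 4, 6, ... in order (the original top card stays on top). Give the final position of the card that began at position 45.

Track the card from position 45 forward through each operation:
  after op 1 (cut 21): 45 → 24
  after op 2 (cut 9): 24 → 15
  after op 3 (cut 34): 15 → 33
  after op 4 (out-shuffle): 33 → 14

14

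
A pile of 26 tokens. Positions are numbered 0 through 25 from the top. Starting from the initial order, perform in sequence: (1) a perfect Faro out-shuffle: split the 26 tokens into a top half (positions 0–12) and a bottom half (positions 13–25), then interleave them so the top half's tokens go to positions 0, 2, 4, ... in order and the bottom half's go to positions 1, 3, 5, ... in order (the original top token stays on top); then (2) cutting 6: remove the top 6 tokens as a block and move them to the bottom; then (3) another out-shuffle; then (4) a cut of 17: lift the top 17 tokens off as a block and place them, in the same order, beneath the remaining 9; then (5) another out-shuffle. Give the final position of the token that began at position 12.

Track the token from position 12 forward through each operation:
  after op 1 (out-shuffle): 12 → 24
  after op 2 (cut 6): 24 → 18
  after op 3 (out-shuffle): 18 → 11
  after op 4 (cut 17): 11 → 20
  after op 5 (out-shuffle): 20 → 15

15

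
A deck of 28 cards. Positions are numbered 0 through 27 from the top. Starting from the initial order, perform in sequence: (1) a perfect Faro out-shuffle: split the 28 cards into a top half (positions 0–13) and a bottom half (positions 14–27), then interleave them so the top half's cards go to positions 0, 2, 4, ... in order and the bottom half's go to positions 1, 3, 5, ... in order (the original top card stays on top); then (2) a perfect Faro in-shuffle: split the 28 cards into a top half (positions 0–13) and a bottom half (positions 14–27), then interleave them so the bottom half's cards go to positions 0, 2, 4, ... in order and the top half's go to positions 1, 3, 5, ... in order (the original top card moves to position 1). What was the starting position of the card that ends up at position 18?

25

Undo the operations in reverse order, starting from position 18:
  undo op 2 (in-shuffle, from bottom half): 18 ← 23
  undo op 1 (out-shuffle, from bottom half): 23 ← 25
So the card at position 18 came from original position 25.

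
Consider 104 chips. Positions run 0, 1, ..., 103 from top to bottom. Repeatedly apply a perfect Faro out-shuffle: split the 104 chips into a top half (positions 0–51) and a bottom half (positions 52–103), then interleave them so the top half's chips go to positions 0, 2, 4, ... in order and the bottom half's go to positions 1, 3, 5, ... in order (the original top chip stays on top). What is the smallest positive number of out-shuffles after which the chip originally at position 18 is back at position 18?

51

Follow position 18 under repeated out-shuffles:
18 → 36 → 72 → 41 → 82 → 61 → 19 → 38 → ... → 18 (length 51)
It first returns after 51 out-shuffles.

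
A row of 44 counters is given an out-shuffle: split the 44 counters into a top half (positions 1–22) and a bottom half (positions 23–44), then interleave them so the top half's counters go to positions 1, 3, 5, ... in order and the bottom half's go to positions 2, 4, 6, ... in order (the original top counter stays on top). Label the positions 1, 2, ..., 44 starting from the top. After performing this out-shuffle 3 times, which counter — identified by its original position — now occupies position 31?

37

Work backwards from position 31, undoing one out-shuffle at a time:
31 ← 16 ← 30 ← 37
So the counter now at position 31 started at position 37.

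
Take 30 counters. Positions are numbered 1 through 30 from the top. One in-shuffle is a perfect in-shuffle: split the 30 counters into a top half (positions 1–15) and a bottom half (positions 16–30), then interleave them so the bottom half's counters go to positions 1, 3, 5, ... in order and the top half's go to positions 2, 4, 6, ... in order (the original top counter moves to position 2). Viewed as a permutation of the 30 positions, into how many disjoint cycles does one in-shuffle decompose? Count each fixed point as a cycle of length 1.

Trace each unvisited position around until it returns:
(1 2 4 8 16) (3 6 12 24 17) (5 10 20 9 18) (7 14 28 25 19) (11 22 13 26 21) (15 30 29 27 23)
6 cycles in total.

6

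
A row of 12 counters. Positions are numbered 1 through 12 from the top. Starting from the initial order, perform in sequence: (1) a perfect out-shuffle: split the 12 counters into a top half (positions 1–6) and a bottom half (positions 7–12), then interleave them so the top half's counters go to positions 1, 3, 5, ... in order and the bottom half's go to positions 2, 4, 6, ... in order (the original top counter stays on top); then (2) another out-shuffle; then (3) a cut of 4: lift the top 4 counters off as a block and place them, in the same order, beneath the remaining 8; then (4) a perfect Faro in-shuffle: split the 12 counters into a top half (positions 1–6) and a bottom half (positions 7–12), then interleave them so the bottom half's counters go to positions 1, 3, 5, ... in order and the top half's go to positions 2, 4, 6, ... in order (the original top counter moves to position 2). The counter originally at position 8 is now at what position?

6

Track the counter from position 8 forward through each operation:
  after op 1 (out-shuffle): 8 → 4
  after op 2 (out-shuffle): 4 → 7
  after op 3 (cut 4): 7 → 3
  after op 4 (in-shuffle): 3 → 6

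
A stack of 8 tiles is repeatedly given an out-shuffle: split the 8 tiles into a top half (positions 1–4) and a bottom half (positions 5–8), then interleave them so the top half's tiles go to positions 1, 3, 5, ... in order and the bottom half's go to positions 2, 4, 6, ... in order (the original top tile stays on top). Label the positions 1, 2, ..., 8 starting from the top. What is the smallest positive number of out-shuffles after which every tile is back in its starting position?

The out-shuffle permutes the 8 positions with cycle lengths [1, 1, 3, 3].
Every tile is home exactly when every cycle has completed a whole number of laps, i.e. after lcm(1, 3) = 3 out-shuffles.

3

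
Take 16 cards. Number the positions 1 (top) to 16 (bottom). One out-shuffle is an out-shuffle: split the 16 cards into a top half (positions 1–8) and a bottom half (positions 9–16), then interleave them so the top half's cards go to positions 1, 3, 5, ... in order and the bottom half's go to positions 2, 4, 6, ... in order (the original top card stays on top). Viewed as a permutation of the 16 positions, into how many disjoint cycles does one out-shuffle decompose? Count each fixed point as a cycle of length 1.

6

Trace each unvisited position around until it returns:
(1) (2 3 5 9) (4 7 13 10) (6 11) (8 15 14 12) (16)
6 cycles in total.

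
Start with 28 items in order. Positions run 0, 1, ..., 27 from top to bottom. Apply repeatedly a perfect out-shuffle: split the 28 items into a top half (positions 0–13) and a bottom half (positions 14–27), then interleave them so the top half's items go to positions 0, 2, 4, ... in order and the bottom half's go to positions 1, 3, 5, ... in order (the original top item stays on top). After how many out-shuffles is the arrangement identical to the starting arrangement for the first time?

The out-shuffle permutes the 28 positions with cycle lengths [1, 1, 2, 6, 18].
Every item is home exactly when every cycle has completed a whole number of laps, i.e. after lcm(1, 2, 6, 18) = 18 out-shuffles.

18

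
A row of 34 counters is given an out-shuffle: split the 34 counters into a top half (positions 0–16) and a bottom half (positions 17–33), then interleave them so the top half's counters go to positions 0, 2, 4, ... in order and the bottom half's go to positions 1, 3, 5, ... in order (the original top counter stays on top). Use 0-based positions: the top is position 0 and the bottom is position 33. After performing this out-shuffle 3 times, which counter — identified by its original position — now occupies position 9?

Work backwards from position 9, undoing one out-shuffle at a time:
9 ← 21 ← 27 ← 30
So the counter now at position 9 started at position 30.

30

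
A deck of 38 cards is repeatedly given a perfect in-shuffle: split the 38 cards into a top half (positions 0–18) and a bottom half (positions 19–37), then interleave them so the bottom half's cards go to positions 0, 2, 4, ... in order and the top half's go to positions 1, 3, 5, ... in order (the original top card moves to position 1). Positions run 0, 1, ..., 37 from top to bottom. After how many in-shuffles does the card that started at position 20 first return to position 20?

12

Follow position 20 under repeated in-shuffles:
20 → 2 → 5 → 11 → 23 → 8 → 17 → 35 → 32 → 26 → 14 → 29 → 20
It first returns after 12 in-shuffles.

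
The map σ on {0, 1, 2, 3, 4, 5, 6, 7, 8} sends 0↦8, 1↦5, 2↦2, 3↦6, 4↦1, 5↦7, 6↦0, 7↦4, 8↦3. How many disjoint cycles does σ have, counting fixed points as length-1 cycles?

3

Cycle decomposition: (0 8 3 6) (1 5 7 4) (2).
3 cycles.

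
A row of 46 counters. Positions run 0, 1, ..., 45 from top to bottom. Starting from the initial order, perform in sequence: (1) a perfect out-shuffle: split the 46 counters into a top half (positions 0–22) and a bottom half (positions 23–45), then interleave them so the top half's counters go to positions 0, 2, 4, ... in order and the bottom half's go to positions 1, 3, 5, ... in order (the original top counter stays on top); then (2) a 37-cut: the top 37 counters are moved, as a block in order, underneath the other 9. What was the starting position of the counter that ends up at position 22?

Undo the operations in reverse order, starting from position 22:
  undo op 2 (cut 37): 22 ← 13
  undo op 1 (out-shuffle, from bottom half): 13 ← 29
So the counter at position 22 came from original position 29.

29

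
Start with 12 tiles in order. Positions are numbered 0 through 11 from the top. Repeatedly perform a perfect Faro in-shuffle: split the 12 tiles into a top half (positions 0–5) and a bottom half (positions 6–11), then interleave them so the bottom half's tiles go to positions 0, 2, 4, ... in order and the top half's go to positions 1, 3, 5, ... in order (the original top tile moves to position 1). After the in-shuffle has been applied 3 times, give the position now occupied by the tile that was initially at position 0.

7

Track the tile's position through each in-shuffle:
0 → 1 → 3 → 7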